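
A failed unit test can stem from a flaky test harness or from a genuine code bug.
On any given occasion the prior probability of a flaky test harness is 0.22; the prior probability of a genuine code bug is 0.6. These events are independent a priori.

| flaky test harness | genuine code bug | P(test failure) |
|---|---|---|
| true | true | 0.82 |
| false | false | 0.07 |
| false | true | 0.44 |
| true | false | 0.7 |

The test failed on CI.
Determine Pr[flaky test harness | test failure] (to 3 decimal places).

P(test failure) = 0.07·0.78·0.4 + 0.44·0.78·0.6 + 0.7·0.22·0.4 + 0.82·0.22·0.6 = 0.021840 + 0.205920 + 0.061600 + 0.108240 = 0.397600
The flaky test harness-present share is 0.061600 + 0.108240 = 0.169840.
Hence the posterior is 0.169840/0.397600 ≈ 0.427.

Pr[flaky test harness | test failure] ≈ 0.427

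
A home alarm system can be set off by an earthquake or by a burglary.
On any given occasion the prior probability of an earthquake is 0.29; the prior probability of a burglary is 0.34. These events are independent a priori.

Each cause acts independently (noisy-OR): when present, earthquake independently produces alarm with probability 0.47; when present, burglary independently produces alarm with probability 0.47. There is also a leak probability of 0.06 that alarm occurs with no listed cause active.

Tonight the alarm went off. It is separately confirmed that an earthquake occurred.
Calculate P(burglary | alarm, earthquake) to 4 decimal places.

Under noisy-OR, P(alarm | causes) = 1 − (1−0.06)·∏(1−qᵢ) over the active causes.
By total probability over both values of burglary:
  P(alarm | earthquake) = 0.5018·0.66 + 0.735954·0.34
        = 0.331188 + 0.250224 = 0.581412
The terms with burglary present sum to 0.250224, so
  P(burglary | alarm, earthquake) = 0.250224 / 0.581412 ≈ 0.4304

P(burglary | alarm, earthquake) ≈ 0.4304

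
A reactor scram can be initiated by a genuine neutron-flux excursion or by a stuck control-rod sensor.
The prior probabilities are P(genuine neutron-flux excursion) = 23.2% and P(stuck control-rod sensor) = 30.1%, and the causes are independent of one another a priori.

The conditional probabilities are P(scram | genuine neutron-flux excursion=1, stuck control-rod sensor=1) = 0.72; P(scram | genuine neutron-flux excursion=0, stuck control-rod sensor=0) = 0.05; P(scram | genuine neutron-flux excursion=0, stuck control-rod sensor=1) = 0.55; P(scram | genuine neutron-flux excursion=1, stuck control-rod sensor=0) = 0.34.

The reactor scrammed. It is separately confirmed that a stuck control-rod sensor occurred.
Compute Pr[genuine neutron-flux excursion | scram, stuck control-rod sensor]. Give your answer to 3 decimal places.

Pr[genuine neutron-flux excursion | scram, stuck control-rod sensor] ≈ 0.283

For the numerator, keep only genuine neutron-flux excursion=true terms: 0.72×0.232 = 0.167040
Normalizer over all consistent configurations: 0.55×0.768 + 0.72×0.232 = 0.589440
P(genuine neutron-flux excursion | scram, stuck control-rod sensor) = 0.167040/0.589440 ≈ 0.283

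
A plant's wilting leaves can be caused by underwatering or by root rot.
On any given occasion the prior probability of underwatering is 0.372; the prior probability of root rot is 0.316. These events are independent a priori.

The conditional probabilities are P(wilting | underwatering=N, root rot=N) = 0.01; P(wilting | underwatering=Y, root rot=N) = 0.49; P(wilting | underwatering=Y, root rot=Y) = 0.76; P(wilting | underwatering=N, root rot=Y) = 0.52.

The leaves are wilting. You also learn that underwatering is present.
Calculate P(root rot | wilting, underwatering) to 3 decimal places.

P(root rot | wilting, underwatering) ≈ 0.417

Sum P(wilting|·) weighted by the priors over both values of root rot:
  P(wilting | underwatering) = 0.49×0.684 + 0.76×0.316
        = 0.335160 + 0.240160 = 0.575320
The terms with root rot present sum to 0.240160, so
  P(root rot | wilting, underwatering) = 0.240160 / 0.575320 ≈ 0.417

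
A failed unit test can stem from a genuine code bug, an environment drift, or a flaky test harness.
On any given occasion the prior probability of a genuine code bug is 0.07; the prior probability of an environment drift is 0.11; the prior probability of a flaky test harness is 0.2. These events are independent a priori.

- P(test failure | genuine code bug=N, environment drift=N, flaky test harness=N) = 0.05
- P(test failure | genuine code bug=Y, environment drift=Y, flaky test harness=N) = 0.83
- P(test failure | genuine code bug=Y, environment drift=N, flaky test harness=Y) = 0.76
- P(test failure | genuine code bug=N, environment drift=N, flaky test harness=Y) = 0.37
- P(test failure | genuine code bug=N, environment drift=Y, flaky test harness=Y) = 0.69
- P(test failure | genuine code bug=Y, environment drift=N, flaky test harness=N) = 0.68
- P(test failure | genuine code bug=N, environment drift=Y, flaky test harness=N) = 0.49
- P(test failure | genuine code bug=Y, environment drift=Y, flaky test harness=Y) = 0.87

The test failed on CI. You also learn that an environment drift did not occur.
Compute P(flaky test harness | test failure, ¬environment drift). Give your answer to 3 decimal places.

P(flaky test harness | test failure, ¬environment drift) ≈ 0.514

For the numerator, keep only flaky test harness=true terms: 0.068820 + 0.010640 = 0.079460
Denominator P(test failure | ¬environment drift): 0.05*0.93*0.8 + 0.37*0.93*0.2 + 0.68*0.07*0.8 + 0.76*0.07*0.2 = 0.154740
Posterior = 0.079460 / 0.154740 ≈ 0.514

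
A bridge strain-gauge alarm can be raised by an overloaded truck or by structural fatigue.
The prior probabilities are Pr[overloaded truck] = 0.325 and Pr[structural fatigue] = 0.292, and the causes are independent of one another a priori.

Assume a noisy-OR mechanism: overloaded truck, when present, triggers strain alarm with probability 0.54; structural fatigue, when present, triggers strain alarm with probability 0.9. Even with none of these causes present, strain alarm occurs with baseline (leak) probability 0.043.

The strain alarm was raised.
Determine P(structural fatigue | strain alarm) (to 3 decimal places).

Under noisy-OR, P(strain alarm | causes) = 1 − (1−0.043)·∏(1−qᵢ) over the active causes.
For the numerator, keep only structural fatigue=true terms: 0.178238 + 0.090722 = 0.268960
Normalizer over all consistent configurations: 0.043×0.675×0.708 + 0.9043×0.675×0.292 + 0.55978×0.325×0.708 + 0.955978×0.325×0.292 = 0.418315
Posterior = 0.268960 / 0.418315 ≈ 0.643

P(structural fatigue | strain alarm) ≈ 0.643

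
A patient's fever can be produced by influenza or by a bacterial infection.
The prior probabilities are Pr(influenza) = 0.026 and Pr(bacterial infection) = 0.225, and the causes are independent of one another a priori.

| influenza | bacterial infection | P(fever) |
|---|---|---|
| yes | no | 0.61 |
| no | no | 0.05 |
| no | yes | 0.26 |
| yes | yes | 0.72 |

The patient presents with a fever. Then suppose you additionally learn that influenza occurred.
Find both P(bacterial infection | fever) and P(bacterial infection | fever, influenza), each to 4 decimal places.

Weight on bacterial infection=true, given the evidence: 0.056979 + 0.004212 = 0.061191
Denominator P(fever): 0.05*0.974*0.775 + 0.26*0.974*0.225 + 0.61*0.026*0.775 + 0.72*0.026*0.225 = 0.111225
Posterior = 0.061191 / 0.111225 ≈ 0.5502

With the extra evidence:
P(fever | influenza) = 0.61*0.775 + 0.72*0.225 = 0.472750 + 0.162000 = 0.634750
The bacterial infection-present share is 0.72*0.225 = 0.162000.
So P(bacterial infection | fever, influenza) = 0.162000/0.634750 ≈ 0.2552.
Conditioning on influenza lowers the posterior on bacterial infection: the classic explaining-away effect in a common-effect structure.

P(bacterial infection | fever) ≈ 0.5502; P(bacterial infection | fever, influenza) ≈ 0.2552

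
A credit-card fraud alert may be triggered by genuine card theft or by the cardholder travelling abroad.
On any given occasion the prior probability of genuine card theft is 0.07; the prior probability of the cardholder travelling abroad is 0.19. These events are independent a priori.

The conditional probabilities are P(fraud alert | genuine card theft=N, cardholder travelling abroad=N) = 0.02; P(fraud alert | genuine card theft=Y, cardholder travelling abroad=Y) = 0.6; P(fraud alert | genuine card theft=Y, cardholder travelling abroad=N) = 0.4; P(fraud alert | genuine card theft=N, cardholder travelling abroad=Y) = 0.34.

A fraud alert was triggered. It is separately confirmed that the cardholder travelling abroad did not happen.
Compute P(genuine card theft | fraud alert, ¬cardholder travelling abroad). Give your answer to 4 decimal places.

P(fraud alert | ¬cardholder travelling abroad) = 0.02×0.93 + 0.4×0.07 = 0.018600 + 0.028000 = 0.046600
Of this, 0.028000 comes from 0.4×0.07 (the genuine card theft=true cases).
P(genuine card theft | fraud alert, ¬cardholder travelling abroad) = 0.028000 / 0.046600 ≈ 0.6009

P(genuine card theft | fraud alert, ¬cardholder travelling abroad) ≈ 0.6009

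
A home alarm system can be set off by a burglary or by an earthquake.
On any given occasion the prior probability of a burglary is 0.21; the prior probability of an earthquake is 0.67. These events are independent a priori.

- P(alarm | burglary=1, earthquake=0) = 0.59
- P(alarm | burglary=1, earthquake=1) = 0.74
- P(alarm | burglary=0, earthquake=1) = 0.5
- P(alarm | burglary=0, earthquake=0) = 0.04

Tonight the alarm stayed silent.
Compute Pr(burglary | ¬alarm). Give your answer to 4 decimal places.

Pr(burglary | ¬alarm) ≈ 0.1121

Weight on burglary=true, given the evidence: 0.028413 + 0.036582 = 0.064995
The normalizing constant is 0.96×0.79×0.33 + 0.5×0.79×0.67 + 0.41×0.21×0.33 + 0.26×0.21×0.67 = 0.579917
P(burglary | ¬alarm) = 0.064995/0.579917 ≈ 0.1121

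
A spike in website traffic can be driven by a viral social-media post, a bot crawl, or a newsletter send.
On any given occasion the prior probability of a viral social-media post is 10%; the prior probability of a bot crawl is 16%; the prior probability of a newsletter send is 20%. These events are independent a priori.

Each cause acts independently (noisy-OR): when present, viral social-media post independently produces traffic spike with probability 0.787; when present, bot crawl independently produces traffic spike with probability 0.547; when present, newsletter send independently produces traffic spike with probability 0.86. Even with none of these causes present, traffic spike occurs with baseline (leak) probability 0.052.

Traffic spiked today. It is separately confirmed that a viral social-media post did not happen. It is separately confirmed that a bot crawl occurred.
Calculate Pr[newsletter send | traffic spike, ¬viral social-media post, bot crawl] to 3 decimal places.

Pr[newsletter send | traffic spike, ¬viral social-media post, bot crawl] ≈ 0.292

Under noisy-OR, P(traffic spike | causes) = 1 − (1−0.052)·∏(1−qᵢ) over the active causes.
By total probability over both values of newsletter send:
  P(traffic spike | ¬viral social-media post, bot crawl) = 0.570556×0.8 + 0.939878×0.2
        = 0.456445 + 0.187976 = 0.644421
The terms with newsletter send present sum to 0.187976, so
  P(newsletter send | traffic spike, ¬viral social-media post, bot crawl) = 0.187976 / 0.644421 ≈ 0.292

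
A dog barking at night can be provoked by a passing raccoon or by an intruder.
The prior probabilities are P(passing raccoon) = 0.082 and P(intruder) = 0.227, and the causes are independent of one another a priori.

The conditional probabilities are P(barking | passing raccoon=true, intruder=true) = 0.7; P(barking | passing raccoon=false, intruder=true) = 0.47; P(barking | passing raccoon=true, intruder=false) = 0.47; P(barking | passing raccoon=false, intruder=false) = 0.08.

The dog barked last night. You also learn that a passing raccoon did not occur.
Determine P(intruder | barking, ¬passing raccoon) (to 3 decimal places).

P(intruder | barking, ¬passing raccoon) ≈ 0.633

Sum P(barking|·) weighted by the priors over both values of intruder:
  P(barking | ¬passing raccoon) = 0.08*0.773 + 0.47*0.227
        = 0.061840 + 0.106690 = 0.168530
Keeping only the intruder-present terms gives 0.106690, so
  P(intruder | barking, ¬passing raccoon) = 0.106690 / 0.168530 ≈ 0.633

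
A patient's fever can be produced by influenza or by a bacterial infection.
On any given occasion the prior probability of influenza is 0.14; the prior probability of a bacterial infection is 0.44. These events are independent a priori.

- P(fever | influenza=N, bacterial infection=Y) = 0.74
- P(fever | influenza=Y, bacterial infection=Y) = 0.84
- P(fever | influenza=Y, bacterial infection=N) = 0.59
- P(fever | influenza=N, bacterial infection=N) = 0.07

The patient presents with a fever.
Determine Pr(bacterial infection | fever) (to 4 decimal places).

Pr(bacterial infection | fever) ≈ 0.8058

P(fever) = 0.07*0.86*0.56 + 0.74*0.86*0.44 + 0.59*0.14*0.56 + 0.84*0.14*0.44 = 0.033712 + 0.280016 + 0.046256 + 0.051744 = 0.411728
Restricting to configurations with bacterial infection present: 0.280016 + 0.051744 = 0.331760.
P(bacterial infection | fever) = 0.331760 / 0.411728 ≈ 0.8058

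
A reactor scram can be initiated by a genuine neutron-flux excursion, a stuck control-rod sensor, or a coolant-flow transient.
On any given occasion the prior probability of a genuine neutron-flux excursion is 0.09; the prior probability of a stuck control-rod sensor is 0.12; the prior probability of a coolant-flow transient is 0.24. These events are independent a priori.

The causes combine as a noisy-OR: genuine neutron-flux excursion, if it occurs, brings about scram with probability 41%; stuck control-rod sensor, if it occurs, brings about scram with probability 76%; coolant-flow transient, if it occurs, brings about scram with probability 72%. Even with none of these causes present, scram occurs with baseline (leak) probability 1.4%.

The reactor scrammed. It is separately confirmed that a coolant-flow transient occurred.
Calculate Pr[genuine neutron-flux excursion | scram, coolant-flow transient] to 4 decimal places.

Under noisy-OR, P(scram | causes) = 1 − (1−0.014)·∏(1−qᵢ) over the active causes.
Enumerate the 4 (genuine neutron-flux excursion, stuck control-rod sensor) configurations and weight by the priors:
  P(scram | coolant-flow transient) = 0.72392·0.91·0.88 + 0.933741·0.91·0.12 + 0.837113·0.09·0.88 + 0.960907·0.09·0.12
        = 0.579715 + 0.101965 + 0.066299 + 0.010378 = 0.758357
Configurations with genuine neutron-flux excursion contribute 0.076677, so
  P(genuine neutron-flux excursion | scram, coolant-flow transient) = 0.076677 / 0.758357 ≈ 0.1011

Pr[genuine neutron-flux excursion | scram, coolant-flow transient] ≈ 0.1011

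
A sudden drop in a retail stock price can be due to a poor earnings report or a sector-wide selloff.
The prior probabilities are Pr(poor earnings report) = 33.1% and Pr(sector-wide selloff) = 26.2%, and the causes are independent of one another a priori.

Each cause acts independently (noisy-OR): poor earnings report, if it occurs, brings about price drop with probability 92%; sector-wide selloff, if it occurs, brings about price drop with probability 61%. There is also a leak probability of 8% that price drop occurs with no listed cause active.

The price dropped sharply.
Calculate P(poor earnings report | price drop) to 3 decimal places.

Under noisy-OR, P(price drop | causes) = 1 − (1−0.08)·∏(1−qᵢ) over the active causes.
Weight on poor earnings report=true, given the evidence: 0.226299 + 0.084233 = 0.310532
The normalizing constant is 0.08*0.669*0.738 + 0.6412*0.669*0.262 + 0.9264*0.331*0.738 + 0.971296*0.331*0.262 = 0.462418
P(poor earnings report | price drop) = 0.310532/0.462418 ≈ 0.672

P(poor earnings report | price drop) ≈ 0.672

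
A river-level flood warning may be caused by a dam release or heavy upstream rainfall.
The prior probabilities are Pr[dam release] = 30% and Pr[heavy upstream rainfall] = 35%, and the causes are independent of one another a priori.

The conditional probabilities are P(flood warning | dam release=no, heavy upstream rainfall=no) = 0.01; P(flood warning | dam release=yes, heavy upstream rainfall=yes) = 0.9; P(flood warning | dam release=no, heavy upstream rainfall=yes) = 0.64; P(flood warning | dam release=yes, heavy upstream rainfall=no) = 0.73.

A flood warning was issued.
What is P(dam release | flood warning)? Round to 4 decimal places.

P(flood warning) = 0.01·0.7·0.65 + 0.64·0.7·0.35 + 0.73·0.3·0.65 + 0.9·0.3·0.35 = 0.004550 + 0.156800 + 0.142350 + 0.094500 = 0.398200
Of this, 0.236850 comes from 0.142350 + 0.094500 (the dam release=true cases).
So P(dam release | flood warning) = 0.236850/0.398200 ≈ 0.5948.

P(dam release | flood warning) ≈ 0.5948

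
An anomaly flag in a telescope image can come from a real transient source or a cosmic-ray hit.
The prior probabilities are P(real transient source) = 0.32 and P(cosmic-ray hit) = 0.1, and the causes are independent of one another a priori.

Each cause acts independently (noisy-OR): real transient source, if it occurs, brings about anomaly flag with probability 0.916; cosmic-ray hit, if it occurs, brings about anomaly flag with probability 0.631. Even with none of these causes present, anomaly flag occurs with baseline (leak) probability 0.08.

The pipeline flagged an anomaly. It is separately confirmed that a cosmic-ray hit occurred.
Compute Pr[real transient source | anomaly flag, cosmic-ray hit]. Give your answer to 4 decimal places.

Under noisy-OR, P(anomaly flag | causes) = 1 − (1−0.08)·∏(1−qᵢ) over the active causes.
P(anomaly flag | cosmic-ray hit) = 0.66052*0.68 + 0.971484*0.32 = 0.449154 + 0.310875 = 0.760029
The real transient source-present share is 0.971484*0.32 = 0.310875.
P(real transient source | anomaly flag, cosmic-ray hit) = 0.310875 / 0.760029 ≈ 0.4090

Pr[real transient source | anomaly flag, cosmic-ray hit] ≈ 0.4090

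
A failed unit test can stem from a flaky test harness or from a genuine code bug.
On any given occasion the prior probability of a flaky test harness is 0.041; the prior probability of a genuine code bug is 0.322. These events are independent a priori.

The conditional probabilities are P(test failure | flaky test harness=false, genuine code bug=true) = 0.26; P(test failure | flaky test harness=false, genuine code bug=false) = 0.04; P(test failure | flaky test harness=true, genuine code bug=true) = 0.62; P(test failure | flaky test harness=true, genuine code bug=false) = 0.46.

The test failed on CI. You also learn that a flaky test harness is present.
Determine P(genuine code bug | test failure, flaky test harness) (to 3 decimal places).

P(genuine code bug | test failure, flaky test harness) ≈ 0.390

P(test failure | flaky test harness) = 0.46*0.678 + 0.62*0.322 = 0.311880 + 0.199640 = 0.511520
Of this, 0.199640 comes from 0.62*0.322 (the genuine code bug=true cases).
P(genuine code bug | test failure, flaky test harness) = 0.199640 / 0.511520 ≈ 0.390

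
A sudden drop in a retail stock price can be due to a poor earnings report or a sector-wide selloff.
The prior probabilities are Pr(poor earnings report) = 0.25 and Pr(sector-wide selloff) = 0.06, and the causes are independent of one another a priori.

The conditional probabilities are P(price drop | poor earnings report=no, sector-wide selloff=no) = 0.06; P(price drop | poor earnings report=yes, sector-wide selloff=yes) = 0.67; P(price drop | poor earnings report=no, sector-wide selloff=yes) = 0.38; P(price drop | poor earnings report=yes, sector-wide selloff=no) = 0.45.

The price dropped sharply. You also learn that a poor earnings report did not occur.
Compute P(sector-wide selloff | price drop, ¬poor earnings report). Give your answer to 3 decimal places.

P(sector-wide selloff | price drop, ¬poor earnings report) ≈ 0.288

P(price drop | ¬poor earnings report) = 0.06·0.94 + 0.38·0.06 = 0.056400 + 0.022800 = 0.079200
Restricting to configurations with sector-wide selloff present: 0.38·0.06 = 0.022800.
So P(sector-wide selloff | price drop, ¬poor earnings report) = 0.022800/0.079200 ≈ 0.288.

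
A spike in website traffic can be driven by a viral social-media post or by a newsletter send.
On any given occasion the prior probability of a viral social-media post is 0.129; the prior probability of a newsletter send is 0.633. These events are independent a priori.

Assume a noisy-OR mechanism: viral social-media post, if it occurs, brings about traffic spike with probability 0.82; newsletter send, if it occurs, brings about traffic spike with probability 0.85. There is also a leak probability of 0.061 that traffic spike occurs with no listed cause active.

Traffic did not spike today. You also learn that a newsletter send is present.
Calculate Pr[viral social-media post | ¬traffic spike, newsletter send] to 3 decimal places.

Pr[viral social-media post | ¬traffic spike, newsletter send] ≈ 0.026

Under noisy-OR, P(traffic spike | causes) = 1 − (1−0.061)·∏(1−qᵢ) over the active causes.
By total probability over both values of viral social-media post:
  P(¬traffic spike | newsletter send) = 0.14085×0.871 + 0.025353×0.129
        = 0.122680 + 0.003271 = 0.125951
Configurations with viral social-media post contribute 0.003271, so
  P(viral social-media post | ¬traffic spike, newsletter send) = 0.003271 / 0.125951 ≈ 0.026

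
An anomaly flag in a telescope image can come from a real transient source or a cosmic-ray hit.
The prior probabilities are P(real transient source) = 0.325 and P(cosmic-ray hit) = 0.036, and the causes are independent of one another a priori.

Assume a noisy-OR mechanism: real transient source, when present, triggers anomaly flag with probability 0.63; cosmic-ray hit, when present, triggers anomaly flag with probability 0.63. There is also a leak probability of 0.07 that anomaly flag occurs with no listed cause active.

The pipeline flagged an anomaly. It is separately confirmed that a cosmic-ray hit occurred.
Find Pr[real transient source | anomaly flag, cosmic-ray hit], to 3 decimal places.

Pr[real transient source | anomaly flag, cosmic-ray hit] ≈ 0.390

Under noisy-OR, P(anomaly flag | causes) = 1 − (1−0.07)·∏(1−qᵢ) over the active causes.
Weight on real transient source=true, given the evidence: 0.872683×0.325 = 0.283622
Normalizer over all consistent configurations: 0.6559×0.675 + 0.872683×0.325 = 0.726355
P(real transient source | anomaly flag, cosmic-ray hit) = 0.283622/0.726355 ≈ 0.390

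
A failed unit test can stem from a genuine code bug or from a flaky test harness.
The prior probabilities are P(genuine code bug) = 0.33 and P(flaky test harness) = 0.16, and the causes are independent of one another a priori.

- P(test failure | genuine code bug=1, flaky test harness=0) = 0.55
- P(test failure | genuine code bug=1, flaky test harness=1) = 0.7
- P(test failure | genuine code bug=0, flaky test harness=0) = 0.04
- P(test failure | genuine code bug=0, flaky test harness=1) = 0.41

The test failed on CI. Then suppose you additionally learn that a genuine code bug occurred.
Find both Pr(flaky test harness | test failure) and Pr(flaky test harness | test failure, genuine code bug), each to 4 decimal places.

Enumerate the 4 (genuine code bug, flaky test harness) configurations and weight by the priors:
  P(test failure) = 0.04*0.67*0.84 + 0.41*0.67*0.16 + 0.55*0.33*0.84 + 0.7*0.33*0.16
        = 0.022512 + 0.043952 + 0.152460 + 0.036960 = 0.255884
The terms with flaky test harness present sum to 0.080912, so
  P(flaky test harness | test failure) = 0.080912 / 0.255884 ≈ 0.3162

Now also conditioning on genuine code bug=true:
P(test failure | genuine code bug) = 0.55·0.84 + 0.7·0.16 = 0.462000 + 0.112000 = 0.574000
The flaky test harness-present share is 0.7·0.16 = 0.112000.
So P(flaky test harness | test failure, genuine code bug) = 0.112000/0.574000 ≈ 0.1951.
The drop from 0.3162 to 0.1951 is the explaining-away (discounting) effect.

Pr(flaky test harness | test failure) ≈ 0.3162; Pr(flaky test harness | test failure, genuine code bug) ≈ 0.1951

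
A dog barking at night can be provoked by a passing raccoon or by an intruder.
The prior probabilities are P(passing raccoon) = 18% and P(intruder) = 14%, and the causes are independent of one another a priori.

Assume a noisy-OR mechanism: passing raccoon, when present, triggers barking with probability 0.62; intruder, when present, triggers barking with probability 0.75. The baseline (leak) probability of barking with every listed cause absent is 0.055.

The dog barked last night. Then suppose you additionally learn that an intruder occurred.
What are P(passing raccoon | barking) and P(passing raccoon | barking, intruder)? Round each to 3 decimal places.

P(passing raccoon | barking) ≈ 0.491; P(passing raccoon | barking, intruder) ≈ 0.207

Under noisy-OR, P(barking | causes) = 1 − (1−0.055)·∏(1−qᵢ) over the active causes.
Sum P(barking|·) weighted by the priors over the 4 (passing raccoon, intruder) configurations:
  P(barking) = 0.055×0.82×0.86 + 0.76375×0.82×0.14 + 0.6409×0.18×0.86 + 0.910225×0.18×0.14
        = 0.038786 + 0.087679 + 0.099211 + 0.022938 = 0.248614
The terms with passing raccoon present sum to 0.122149, so
  P(passing raccoon | barking) = 0.122149 / 0.248614 ≈ 0.491

With the extra evidence:
P(barking | intruder) = 0.76375·0.82 + 0.910225·0.18 = 0.626275 + 0.163840 = 0.790115
Restricting to configurations with passing raccoon present: 0.910225·0.18 = 0.163840.
Hence the posterior is 0.163840/0.790115 ≈ 0.207.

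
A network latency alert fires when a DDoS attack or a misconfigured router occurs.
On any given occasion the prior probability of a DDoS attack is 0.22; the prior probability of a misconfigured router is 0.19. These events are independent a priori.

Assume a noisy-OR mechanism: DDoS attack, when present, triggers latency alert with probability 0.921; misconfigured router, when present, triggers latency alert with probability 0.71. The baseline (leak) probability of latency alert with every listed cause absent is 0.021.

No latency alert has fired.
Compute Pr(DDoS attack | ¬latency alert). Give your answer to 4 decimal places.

Pr(DDoS attack | ¬latency alert) ≈ 0.0218

Under noisy-OR, P(latency alert | causes) = 1 − (1−0.021)·∏(1−qᵢ) over the active causes.
For the numerator, keep only DDoS attack=true terms: 0.013782 + 0.000938 = 0.014720
The normalizing constant is 0.979×0.78×0.81 + 0.28391×0.78×0.19 + 0.077341×0.22×0.81 + 0.022429×0.22×0.19 = 0.675327
Posterior = 0.014720 / 0.675327 ≈ 0.0218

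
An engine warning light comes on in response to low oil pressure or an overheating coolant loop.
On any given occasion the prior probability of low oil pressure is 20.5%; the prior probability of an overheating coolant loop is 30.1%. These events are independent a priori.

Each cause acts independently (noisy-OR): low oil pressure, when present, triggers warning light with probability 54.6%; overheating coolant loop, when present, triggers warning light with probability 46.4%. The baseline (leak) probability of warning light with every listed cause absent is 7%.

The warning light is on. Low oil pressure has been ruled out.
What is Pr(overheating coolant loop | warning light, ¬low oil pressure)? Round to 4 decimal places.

Pr(overheating coolant loop | warning light, ¬low oil pressure) ≈ 0.7552

Under noisy-OR, P(warning light | causes) = 1 − (1−0.07)·∏(1−qᵢ) over the active causes.
Numerator (weight on configurations with overheating coolant loop): 0.50152*0.301 = 0.150958
Denominator P(warning light | ¬low oil pressure): 0.07*0.699 + 0.50152*0.301 = 0.199888
P(overheating coolant loop | warning light, ¬low oil pressure) = 0.150958/0.199888 ≈ 0.7552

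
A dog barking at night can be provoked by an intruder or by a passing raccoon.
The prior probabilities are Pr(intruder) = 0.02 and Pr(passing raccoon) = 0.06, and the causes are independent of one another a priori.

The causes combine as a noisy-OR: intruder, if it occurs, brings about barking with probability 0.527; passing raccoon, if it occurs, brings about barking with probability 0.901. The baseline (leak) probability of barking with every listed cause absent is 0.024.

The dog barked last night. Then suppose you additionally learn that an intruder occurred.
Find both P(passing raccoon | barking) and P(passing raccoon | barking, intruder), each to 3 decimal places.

P(passing raccoon | barking) ≈ 0.627; P(passing raccoon | barking, intruder) ≈ 0.102

Under noisy-OR, P(barking | causes) = 1 − (1−0.024)·∏(1−qᵢ) over the active causes.
Sum P(barking|·) weighted by the priors over the 4 (intruder, passing raccoon) configurations:
  P(barking) = 0.024*0.98*0.94 + 0.903376*0.98*0.06 + 0.538352*0.02*0.94 + 0.954297*0.02*0.06
        = 0.022109 + 0.053119 + 0.010121 + 0.001145 = 0.086494
The terms with passing raccoon present sum to 0.054264, so
  P(passing raccoon | barking) = 0.054264 / 0.086494 ≈ 0.627

Now condition on the additional information:
Sum P(barking|·) weighted by the priors over both values of passing raccoon:
  P(barking | intruder) = 0.538352·0.94 + 0.954297·0.06
        = 0.506051 + 0.057258 = 0.563309
The terms with passing raccoon present sum to 0.057258, so
  P(passing raccoon | barking, intruder) = 0.057258 / 0.563309 ≈ 0.102
The drop from 0.627 to 0.102 is the explaining-away (discounting) effect.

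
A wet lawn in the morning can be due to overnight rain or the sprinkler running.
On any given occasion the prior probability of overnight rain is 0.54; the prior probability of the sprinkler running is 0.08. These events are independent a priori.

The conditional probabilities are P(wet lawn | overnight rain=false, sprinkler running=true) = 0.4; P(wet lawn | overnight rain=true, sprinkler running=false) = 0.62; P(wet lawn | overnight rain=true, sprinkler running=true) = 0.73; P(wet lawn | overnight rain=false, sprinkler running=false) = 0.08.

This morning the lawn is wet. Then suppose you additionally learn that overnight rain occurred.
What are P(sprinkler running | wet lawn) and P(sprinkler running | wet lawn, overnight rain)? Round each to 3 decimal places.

P(sprinkler running | wet lawn) ≈ 0.119; P(sprinkler running | wet lawn, overnight rain) ≈ 0.093

P(wet lawn) = 0.08·0.46·0.92 + 0.4·0.46·0.08 + 0.62·0.54·0.92 + 0.73·0.54·0.08 = 0.033856 + 0.014720 + 0.308016 + 0.031536 = 0.388128
Restricting to configurations with sprinkler running present: 0.014720 + 0.031536 = 0.046256.
So P(sprinkler running | wet lawn) = 0.046256/0.388128 ≈ 0.119.

Now condition on the additional information:
Enumerate both values of sprinkler running and weight by the priors:
  P(wet lawn | overnight rain) = 0.62*0.92 + 0.73*0.08
        = 0.570400 + 0.058400 = 0.628800
Configurations with sprinkler running contribute 0.058400, so
  P(sprinkler running | wet lawn, overnight rain) = 0.058400 / 0.628800 ≈ 0.093
The drop from 0.119 to 0.093 is the explaining-away (discounting) effect.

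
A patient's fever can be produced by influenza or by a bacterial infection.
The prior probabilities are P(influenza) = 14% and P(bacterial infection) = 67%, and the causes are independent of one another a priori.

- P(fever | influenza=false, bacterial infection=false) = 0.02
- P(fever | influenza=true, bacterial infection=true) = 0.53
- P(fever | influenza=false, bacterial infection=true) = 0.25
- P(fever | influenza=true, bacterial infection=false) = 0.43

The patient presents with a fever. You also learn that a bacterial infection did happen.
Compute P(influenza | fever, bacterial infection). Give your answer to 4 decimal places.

Weight on influenza=true, given the evidence: 0.53*0.14 = 0.074200
Denominator P(fever | bacterial infection): 0.25*0.86 + 0.53*0.14 = 0.289200
P(influenza | fever, bacterial infection) = 0.074200/0.289200 ≈ 0.2566

P(influenza | fever, bacterial infection) ≈ 0.2566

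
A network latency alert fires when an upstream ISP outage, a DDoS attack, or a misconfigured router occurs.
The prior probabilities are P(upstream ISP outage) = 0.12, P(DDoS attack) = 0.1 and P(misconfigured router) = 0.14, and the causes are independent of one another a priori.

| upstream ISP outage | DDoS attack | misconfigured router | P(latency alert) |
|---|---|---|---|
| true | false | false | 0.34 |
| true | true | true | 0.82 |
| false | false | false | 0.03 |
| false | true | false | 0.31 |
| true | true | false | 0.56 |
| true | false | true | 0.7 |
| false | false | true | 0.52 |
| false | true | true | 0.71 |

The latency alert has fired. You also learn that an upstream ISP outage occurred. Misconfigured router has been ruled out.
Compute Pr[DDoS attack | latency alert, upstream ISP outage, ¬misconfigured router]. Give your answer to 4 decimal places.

P(latency alert | upstream ISP outage, ¬misconfigured router) = 0.34×0.9 + 0.56×0.1 = 0.306000 + 0.056000 = 0.362000
Of this, 0.056000 comes from 0.56×0.1 (the DDoS attack=true cases).
Hence the posterior is 0.056000/0.362000 ≈ 0.1547.

Pr[DDoS attack | latency alert, upstream ISP outage, ¬misconfigured router] ≈ 0.1547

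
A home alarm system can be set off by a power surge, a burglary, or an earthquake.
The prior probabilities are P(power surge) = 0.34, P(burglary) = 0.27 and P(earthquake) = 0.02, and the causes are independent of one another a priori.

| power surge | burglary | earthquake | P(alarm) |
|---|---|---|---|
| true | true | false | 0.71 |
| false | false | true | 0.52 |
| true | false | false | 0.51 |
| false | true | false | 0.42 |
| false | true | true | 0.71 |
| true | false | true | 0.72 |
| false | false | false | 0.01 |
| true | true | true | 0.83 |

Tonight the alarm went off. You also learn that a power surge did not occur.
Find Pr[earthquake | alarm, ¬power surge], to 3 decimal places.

Pr[earthquake | alarm, ¬power surge] ≈ 0.088

Sum P(alarm|·) weighted by the priors over the 4 (burglary, earthquake) configurations:
  P(alarm | ¬power surge) = 0.01·0.73·0.98 + 0.52·0.73·0.02 + 0.42·0.27·0.98 + 0.71·0.27·0.02
        = 0.007154 + 0.007592 + 0.111132 + 0.003834 = 0.129712
Configurations with earthquake contribute 0.011426, so
  P(earthquake | alarm, ¬power surge) = 0.011426 / 0.129712 ≈ 0.088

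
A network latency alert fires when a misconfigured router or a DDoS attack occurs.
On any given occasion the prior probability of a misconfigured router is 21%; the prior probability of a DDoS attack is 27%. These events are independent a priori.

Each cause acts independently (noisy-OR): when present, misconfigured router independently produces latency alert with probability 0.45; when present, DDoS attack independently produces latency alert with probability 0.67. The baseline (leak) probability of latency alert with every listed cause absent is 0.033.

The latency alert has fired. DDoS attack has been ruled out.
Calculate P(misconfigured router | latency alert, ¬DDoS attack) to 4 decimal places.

Under noisy-OR, P(latency alert | causes) = 1 − (1−0.033)·∏(1−qᵢ) over the active causes.
P(latency alert | ¬DDoS attack) = 0.033*0.79 + 0.46815*0.21 = 0.026070 + 0.098311 = 0.124381
Of this, 0.098311 comes from 0.46815*0.21 (the misconfigured router=true cases).
So P(misconfigured router | latency alert, ¬DDoS attack) = 0.098311/0.124381 ≈ 0.7904.

P(misconfigured router | latency alert, ¬DDoS attack) ≈ 0.7904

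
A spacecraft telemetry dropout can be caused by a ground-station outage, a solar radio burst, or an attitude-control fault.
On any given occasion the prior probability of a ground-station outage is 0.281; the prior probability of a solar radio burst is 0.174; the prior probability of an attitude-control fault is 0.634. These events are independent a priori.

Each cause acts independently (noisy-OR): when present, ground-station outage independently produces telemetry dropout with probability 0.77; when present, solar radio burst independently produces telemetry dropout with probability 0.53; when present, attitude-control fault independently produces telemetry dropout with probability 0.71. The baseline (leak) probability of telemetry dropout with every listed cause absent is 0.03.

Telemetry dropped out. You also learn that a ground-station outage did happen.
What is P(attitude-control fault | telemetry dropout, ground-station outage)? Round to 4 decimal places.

Under noisy-OR, P(telemetry dropout | causes) = 1 − (1−0.03)·∏(1−qᵢ) over the active causes.
For the numerator, keep only attitude-control fault=true terms: 0.489802 + 0.106961 = 0.596763
The normalizing constant is 0.7769*0.826*0.366 + 0.935301*0.826*0.634 + 0.895143*0.174*0.366 + 0.969591*0.174*0.634 = 0.888638
P(attitude-control fault | telemetry dropout, ground-station outage) = 0.596763/0.888638 ≈ 0.6715

P(attitude-control fault | telemetry dropout, ground-station outage) ≈ 0.6715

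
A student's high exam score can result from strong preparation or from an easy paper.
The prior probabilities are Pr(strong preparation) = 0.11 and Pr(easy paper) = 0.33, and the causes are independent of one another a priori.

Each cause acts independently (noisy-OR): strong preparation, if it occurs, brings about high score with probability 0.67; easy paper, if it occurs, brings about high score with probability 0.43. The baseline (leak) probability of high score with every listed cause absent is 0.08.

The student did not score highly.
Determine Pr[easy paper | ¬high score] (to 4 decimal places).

Under noisy-OR, P(high score | causes) = 1 − (1−0.08)·∏(1−qᵢ) over the active causes.
P(¬high score) = 0.92·0.89·0.67 + 0.5244·0.89·0.33 + 0.3036·0.11·0.67 + 0.173052·0.11·0.33 = 0.548596 + 0.154016 + 0.022375 + 0.006282 = 0.731269
Restricting to configurations with easy paper present: 0.154016 + 0.006282 = 0.160298.
So P(easy paper | ¬high score) = 0.160298/0.731269 ≈ 0.2192.

Pr[easy paper | ¬high score] ≈ 0.2192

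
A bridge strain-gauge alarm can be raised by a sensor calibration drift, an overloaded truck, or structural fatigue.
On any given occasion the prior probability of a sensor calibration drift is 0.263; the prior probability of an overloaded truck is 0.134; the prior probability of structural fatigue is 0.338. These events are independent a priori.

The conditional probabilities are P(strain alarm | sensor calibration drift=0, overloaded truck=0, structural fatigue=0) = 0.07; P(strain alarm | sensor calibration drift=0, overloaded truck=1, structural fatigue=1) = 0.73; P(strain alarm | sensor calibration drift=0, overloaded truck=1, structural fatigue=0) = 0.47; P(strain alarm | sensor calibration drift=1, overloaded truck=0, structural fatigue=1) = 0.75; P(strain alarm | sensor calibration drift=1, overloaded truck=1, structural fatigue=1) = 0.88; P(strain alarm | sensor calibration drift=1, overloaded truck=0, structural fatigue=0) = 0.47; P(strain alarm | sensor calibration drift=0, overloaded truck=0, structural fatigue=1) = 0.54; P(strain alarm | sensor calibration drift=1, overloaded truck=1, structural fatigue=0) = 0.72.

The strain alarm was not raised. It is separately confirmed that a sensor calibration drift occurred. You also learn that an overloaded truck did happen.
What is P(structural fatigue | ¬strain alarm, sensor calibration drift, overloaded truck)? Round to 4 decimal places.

P(¬strain alarm | sensor calibration drift, overloaded truck) = 0.28·0.662 + 0.12·0.338 = 0.185360 + 0.040560 = 0.225920
The structural fatigue-present share is 0.12·0.338 = 0.040560.
So P(structural fatigue | ¬strain alarm, sensor calibration drift, overloaded truck) = 0.040560/0.225920 ≈ 0.1795.

P(structural fatigue | ¬strain alarm, sensor calibration drift, overloaded truck) ≈ 0.1795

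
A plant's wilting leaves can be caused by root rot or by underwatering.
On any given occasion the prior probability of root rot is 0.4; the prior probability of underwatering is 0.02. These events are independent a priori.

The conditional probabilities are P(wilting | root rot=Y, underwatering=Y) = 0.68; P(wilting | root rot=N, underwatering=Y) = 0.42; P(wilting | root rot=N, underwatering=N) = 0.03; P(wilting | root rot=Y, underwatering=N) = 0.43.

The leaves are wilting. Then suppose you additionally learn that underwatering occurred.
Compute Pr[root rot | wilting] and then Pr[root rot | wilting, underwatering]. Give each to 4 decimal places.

Pr[root rot | wilting] ≈ 0.8847; Pr[root rot | wilting, underwatering] ≈ 0.5191

Enumerate the 4 (root rot, underwatering) configurations and weight by the priors:
  P(wilting) = 0.03×0.6×0.98 + 0.42×0.6×0.02 + 0.43×0.4×0.98 + 0.68×0.4×0.02
        = 0.017640 + 0.005040 + 0.168560 + 0.005440 = 0.196680
Configurations with root rot contribute 0.174000, so
  P(root rot | wilting) = 0.174000 / 0.196680 ≈ 0.8847

With the extra evidence:
P(wilting | underwatering) = 0.42×0.6 + 0.68×0.4 = 0.252000 + 0.272000 = 0.524000
Restricting to configurations with root rot present: 0.68×0.4 = 0.272000.
Hence the posterior is 0.272000/0.524000 ≈ 0.5191.
The drop from 0.8847 to 0.5191 is the explaining-away (discounting) effect.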